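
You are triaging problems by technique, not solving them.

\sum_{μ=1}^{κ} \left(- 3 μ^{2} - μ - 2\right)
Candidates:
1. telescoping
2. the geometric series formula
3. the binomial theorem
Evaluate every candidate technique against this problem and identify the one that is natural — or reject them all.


Verdict: no special technique — Faulhaber territory: sum each constant-multiple power of μ with its closed-form formula, no trick required.
- telescoping: writing out consecutive terms as given produces no pairwise cancellation.
- the geometric series formula: consecutive terms are not related by a fixed multiplier.
- the binomial theorem: the terms lack the binomial-coefficient-weighted complementary-power pattern of an expansion.


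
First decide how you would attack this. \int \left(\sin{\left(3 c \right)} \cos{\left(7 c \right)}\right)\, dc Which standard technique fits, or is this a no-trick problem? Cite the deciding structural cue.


Best approach: a trigonometric identity — two different frequencies multiply in \sin{\left(3 c \right)} \cos{\left(7 c \right)}; the product-to-sum formula separates them.


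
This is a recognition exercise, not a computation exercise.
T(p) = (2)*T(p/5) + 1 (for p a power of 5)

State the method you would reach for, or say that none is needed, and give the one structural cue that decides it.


Method: the master substitution — the argument contracts 5-fold per step: reindex p exponentially and solve the linear recurrence in the new index.


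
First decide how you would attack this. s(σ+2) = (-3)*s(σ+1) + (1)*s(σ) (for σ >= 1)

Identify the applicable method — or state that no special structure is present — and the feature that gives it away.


Best approach: the characteristic-root method — no index-dependence in the weights and nothing inhomogeneous: classic characteristic-equation setup.


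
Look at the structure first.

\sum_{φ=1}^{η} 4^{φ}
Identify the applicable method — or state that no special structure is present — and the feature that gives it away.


Verdict: the geometric series formula — check a ratio of consecutive terms: it is 4, independent of the index, so the geometric formula closes the sum.


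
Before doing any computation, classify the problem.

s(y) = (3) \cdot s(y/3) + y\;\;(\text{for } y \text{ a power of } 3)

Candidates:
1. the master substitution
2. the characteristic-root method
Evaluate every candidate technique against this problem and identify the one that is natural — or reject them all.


Diagnosis: the master substitution — the argument contracts 3-fold per step: reindex y exponentially and solve the linear recurrence in the new index.
- the master substitution: a fit — the right tool for this form.
- the characteristic-root method: the recursion divides its index rather than shifting it — outside the constant-shift family the root method covers.


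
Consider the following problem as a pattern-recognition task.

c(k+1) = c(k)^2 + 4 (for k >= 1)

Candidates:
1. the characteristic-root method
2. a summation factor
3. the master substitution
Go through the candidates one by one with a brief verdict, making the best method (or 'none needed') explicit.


Best approach: no special technique — the unknown sequence enters the update nonlinearly, so no linear method fits the recurrence as written — direct iteration remains.
- the characteristic-root method — nonlinearity rules out exponential-mode superposition from the start.
- a summation factor — the recursion is nonlinear — outside the first-order linear family a summation factor addresses.
- the master substitution: the recursion steps by a constant offset, so exponential reindexing is pointless.


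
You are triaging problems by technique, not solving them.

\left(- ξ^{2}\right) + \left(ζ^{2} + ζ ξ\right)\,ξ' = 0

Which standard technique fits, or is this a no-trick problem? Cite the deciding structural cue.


Diagnosis: the homogeneous substitution — the slope is degree-zero homogeneous: the ratio substitution v = ξ/ζ collapses it. Rewriting — with the variables' roles exchanged where the shape demands it — would expose a Bernoulli structure too; the homogeneous substitution simply reads the degrees directly.


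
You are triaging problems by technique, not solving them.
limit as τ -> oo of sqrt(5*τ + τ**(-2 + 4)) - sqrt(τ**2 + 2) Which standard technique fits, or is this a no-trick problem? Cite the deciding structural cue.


Method: conjugate multiplication — turning the difference into a conjugate-rationalized ratio makes the limit readable.


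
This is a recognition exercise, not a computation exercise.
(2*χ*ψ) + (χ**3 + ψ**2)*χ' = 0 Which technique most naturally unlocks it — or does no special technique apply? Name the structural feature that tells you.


Method: the exact-equation method — d/dχ of 2*χ*ψ equals d/dψ of χ**3 + ψ**2: the form is a total differential of one potential — integrate it exactly.


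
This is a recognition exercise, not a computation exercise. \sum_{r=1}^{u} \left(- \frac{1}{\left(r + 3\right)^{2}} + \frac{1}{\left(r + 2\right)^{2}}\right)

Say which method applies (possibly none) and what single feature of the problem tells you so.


Verdict: telescoping — a difference of consecutive values of one function (\frac{1}{\left(r + 2\right)^{2}} at one index and the next) — telescoping by construction.


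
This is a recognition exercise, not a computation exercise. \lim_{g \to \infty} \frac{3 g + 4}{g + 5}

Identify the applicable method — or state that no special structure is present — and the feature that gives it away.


Verdict: dominant-term comparison — at large g only the top-degree terms survive; compare the leading terms and the limit falls out. l'Hôpital's at-infinity variant applies to the expression viewed as a single quotient; the leading-term comparison is the direct route.


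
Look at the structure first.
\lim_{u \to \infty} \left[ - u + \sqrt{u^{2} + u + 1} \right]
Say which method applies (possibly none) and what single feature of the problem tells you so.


Verdict: conjugate multiplication — the ∞ − ∞ radical form is the exact trigger for the conjugate maneuver.


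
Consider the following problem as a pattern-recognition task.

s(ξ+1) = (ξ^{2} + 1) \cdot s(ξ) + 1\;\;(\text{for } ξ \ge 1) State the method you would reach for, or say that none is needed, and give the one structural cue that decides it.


Diagnosis: a summation factor — it is first-order linear but the coefficient ξ^{2} + 1 depends on the index, so multiply through by a summation factor to telescope it.


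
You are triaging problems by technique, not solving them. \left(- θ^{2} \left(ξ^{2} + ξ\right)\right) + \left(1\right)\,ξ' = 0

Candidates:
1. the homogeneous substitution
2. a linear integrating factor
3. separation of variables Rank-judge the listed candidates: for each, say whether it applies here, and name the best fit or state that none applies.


Verdict: separation of variables — the derivative equals a pure function of θ (namely θ^{2}) times a pure function of ξ (namely ξ^{2} + ξ); divide and integrate each side. This doubles as a Bernoulli equation in the unknown as written; dividing and integrating works on it directly.
- the homogeneous substitution — solved for the derivative, the right side changes under joint scaling of the two variables.
- a linear integrating factor — a nonlinear term in the unknown puts this outside the integrating-factor template.
- separation of variables: yes, a natural case for it.


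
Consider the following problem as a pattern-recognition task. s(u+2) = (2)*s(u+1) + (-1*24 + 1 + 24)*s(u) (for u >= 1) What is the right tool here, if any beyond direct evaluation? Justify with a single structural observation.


Technique: the characteristic-root method — shift-invariance with fixed coefficients calls for exponential trials; the characteristic polynomial finds every r^u.


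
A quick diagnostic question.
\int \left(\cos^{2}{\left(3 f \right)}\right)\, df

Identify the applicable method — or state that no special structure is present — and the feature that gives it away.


Diagnosis: a trigonometric identity — the even exponent on \cos^{2}{\left(3 f \right)} signals one move: rewrite via cos of the doubled angle.


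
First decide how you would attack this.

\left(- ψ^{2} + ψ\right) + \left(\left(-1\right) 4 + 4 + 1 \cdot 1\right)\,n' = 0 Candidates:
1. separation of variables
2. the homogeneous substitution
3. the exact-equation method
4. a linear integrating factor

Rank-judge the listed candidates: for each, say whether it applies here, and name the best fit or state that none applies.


Verdict: no special technique — with n absent the equation is not coupled at all: direct integration in ψ.
- separation of variables: with no unknown in the slope, separating variables is a formality — the equation integrates directly.
- the homogeneous substitution — solved for the derivative, the right side changes under joint scaling of the two variables.
- the exact-equation method: the unknown never enters the equation — exactness holds emptily, with nothing for the method to add.
- a linear integrating factor: the linear template holds only trivially here (the unknown is absent, so the coefficient is zero) — the method is not the natural label.


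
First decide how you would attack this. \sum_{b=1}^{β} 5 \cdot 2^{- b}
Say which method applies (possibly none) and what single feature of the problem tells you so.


Verdict: the geometric series formula — consecutive terms stand in a fixed index-free ratio — the geometric sum formula closes it.


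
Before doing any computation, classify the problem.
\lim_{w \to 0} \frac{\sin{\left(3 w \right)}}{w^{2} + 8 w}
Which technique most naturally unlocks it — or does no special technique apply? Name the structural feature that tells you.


Best approach: l'Hôpital's rule (0/0) — both numerator and denominator vanish at 0: the genuine 0/0 indeterminate that l'Hôpital exists for. Known elementary limits would finish this too — the rule just bypasses the case analysis.


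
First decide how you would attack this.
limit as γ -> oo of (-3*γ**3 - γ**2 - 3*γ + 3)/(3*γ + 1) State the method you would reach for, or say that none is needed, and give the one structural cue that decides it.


Method: dominant-term comparison — divide by the highest power of γ present: lower-order terms vanish and the dominant ratio remains. Differentiating the expression as a single quotient would eventually settle it as well; matching dominant growth settles it immediately.


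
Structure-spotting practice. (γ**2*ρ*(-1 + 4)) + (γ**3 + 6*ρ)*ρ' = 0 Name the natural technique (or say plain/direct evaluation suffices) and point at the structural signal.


Verdict: the exact-equation method — equality of cross partials is the green light — assemble the potential function term by term.


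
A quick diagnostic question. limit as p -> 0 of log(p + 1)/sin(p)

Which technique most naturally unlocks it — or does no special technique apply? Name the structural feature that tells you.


Diagnosis: l'Hôpital's rule (0/0) — numerator and denominator both vanish at 0 — a genuine 0/0 form, which is exactly when l'Hôpital applies. Expanding numerator and denominator to first order gives the same value — the rule automates exactly that.


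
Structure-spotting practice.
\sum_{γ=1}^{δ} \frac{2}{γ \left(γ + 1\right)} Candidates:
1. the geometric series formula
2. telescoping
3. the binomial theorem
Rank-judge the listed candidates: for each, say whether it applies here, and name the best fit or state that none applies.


Diagnosis: telescoping — \frac{2}{γ \left(γ + 1\right)} decomposes into shift-paired simple fractions; the series telescopes to finitely many boundary pieces.
- the geometric series formula: consecutive terms are not related by a fixed multiplier.
- telescoping: yes, a natural case for it.
- the binomial theorem: there is no sum-raised-to-a-power identity hiding in these terms.


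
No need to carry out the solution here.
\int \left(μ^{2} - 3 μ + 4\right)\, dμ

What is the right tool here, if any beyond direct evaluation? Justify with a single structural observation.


Best approach: no special technique — the integrand is a sum of constant multiples of powers of μ — integrate term by term.


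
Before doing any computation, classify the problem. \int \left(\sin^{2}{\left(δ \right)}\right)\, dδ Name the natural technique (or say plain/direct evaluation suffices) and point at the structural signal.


Verdict: a trigonometric identity — \sin^{2}{\left(δ \right)} is an even power — the power-reduction identity rewrites it into first-degree cosines.


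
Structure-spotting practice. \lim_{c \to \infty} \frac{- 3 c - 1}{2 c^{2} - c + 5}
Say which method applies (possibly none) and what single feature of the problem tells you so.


Technique: dominant-term comparison — at large c only the top-degree terms survive; compare the leading terms and the limit falls out. As a single quotient, the ∞/∞ shape would yield to repeated differentiation as well — the growth comparison gets there in one look.


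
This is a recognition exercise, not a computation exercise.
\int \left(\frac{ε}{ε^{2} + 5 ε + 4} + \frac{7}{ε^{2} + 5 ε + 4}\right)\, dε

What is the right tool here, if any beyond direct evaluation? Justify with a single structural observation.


Technique: partial fractions — the bottom, ε^{2} + 5 ε + 4, comes apart into simple factors, and a proper rational function over split factors decomposes.


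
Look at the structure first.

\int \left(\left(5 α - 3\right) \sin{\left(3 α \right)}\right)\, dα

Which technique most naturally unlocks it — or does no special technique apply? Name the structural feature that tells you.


Best approach: integration by parts — the integrand splits as 5 α - 3 times \sin{\left(3 α \right)} — repeatedly differentiating the polynomial part kills it, which is the parts ladder.


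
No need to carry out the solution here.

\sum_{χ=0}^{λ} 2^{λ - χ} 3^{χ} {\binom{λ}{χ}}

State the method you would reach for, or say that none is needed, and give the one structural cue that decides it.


Technique: the binomial theorem — the binomial coefficients weight matched powers of 3 and 2, which is exactly the expansion of a binomial power.


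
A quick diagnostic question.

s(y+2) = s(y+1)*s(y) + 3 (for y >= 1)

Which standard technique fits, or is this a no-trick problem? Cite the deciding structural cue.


Diagnosis: no special technique — the recurrence is nonlinear in the sequence values; study it directly, no linear machinery applies.


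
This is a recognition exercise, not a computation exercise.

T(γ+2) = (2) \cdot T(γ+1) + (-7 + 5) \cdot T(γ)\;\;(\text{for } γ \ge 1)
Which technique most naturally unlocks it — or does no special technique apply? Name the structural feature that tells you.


Best approach: the characteristic-root method — try a geometric ansatz r^γ: constant coefficients turn the recurrence into one polynomial equation in r.


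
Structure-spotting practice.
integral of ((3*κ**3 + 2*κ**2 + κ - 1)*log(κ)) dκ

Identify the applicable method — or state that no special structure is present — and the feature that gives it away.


Technique: integration by parts — one parts step with u = log(κ) trades the logarithm for an algebraic integrand.


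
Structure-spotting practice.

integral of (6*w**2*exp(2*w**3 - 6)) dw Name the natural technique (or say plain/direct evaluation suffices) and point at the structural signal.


Diagnosis: u-substitution — everything non-trivial happens through the inner expression 2*w**3 - 6, and its derivative accounts for the remaining factor up to a constant, so set u = 2*w**3 - 6.


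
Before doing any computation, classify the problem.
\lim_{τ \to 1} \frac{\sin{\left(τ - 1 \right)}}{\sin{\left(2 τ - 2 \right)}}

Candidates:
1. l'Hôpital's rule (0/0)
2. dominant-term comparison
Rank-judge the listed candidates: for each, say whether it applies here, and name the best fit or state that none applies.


Diagnosis: l'Hôpital's rule (0/0) — both numerator and denominator vanish at 1: the genuine 0/0 indeterminate that l'Hôpital exists for. A local series expansion at the point resolves it as well; the rule is the packaged version of that step.
- l'Hôpital's rule (0/0): a fit — the right tool for this form.
- dominant-term comparison: no dominant-degree comparison decides it.


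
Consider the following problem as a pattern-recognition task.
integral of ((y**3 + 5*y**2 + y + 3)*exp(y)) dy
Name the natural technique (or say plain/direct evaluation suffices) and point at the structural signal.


Technique: integration by parts — the integrand splits as y**3 + 5*y**2 + y + 3 times exp(y) — repeatedly differentiating the polynomial part kills it, which is the parts ladder.


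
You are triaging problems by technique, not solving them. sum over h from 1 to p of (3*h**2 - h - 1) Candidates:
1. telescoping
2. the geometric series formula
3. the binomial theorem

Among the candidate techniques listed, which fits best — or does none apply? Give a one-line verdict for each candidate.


Diagnosis: no special technique — constant-multiple powers of h with no cancellation partners and no common ratio — use the standard power-sum formulas.
- telescoping — neither a shifted-difference shape nor integer-spaced poles are present.
- the geometric series formula — consecutive terms are not related by a fixed multiplier.
- the binomial theorem — there is no sum-raised-to-a-power identity hiding in these terms.


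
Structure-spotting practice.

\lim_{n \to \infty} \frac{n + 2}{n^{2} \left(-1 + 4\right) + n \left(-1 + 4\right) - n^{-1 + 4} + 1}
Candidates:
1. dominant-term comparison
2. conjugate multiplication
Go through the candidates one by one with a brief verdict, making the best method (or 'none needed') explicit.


Verdict: dominant-term comparison — divide by the highest power of n present: lower-order terms vanish and the dominant ratio remains.
- dominant-term comparison — yes, a natural case for it.
- conjugate multiplication — multiplying by a conjugate would not remove any indeterminacy here.


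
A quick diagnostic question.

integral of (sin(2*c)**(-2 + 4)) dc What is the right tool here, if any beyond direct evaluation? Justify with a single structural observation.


Method: a trigonometric identity — the even trigonometric power sin(2*c)**(-2 + 4) reduces by a double-angle identity before any integration is attempted.


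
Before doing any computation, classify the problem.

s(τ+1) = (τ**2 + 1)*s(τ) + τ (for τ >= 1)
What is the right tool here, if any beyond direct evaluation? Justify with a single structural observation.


Technique: a summation factor — one-term recursion with variable weight τ**2 + 1 is solved by product normalization, not by root-finding.


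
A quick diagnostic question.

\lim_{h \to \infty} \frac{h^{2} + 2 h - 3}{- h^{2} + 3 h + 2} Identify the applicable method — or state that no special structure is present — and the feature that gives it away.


Diagnosis: dominant-term comparison — growth-rate triage: the leading powers of h decide the limit, everything else is noise. l'Hôpital's at-infinity variant applies to the expression viewed as a single quotient; the leading-term comparison is the direct route.


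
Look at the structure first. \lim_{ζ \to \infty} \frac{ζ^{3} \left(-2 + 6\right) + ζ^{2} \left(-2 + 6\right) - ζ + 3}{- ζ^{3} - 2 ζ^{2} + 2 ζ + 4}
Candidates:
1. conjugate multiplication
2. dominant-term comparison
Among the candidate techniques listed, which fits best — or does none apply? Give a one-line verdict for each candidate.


Best approach: dominant-term comparison — divide through by the highest power of ζ; every lower-order term dies and the dominant terms decide the limit.
- conjugate multiplication: rationalization has no target — no divergent radical difference appears.
- dominant-term comparison: yes — fits the structure here.


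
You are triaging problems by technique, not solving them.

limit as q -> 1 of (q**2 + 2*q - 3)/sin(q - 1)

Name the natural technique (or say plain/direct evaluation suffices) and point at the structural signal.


Diagnosis: l'Hôpital's rule (0/0) — substituting 1 gives 0 over 0; differentiate top and bottom once and re-evaluate. The standard small-argument limits would also carry it; the rule is the systematic route.


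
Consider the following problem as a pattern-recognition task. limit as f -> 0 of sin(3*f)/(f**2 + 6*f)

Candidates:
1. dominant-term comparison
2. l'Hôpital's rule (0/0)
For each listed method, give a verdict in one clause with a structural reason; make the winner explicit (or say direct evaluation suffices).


Technique: l'Hôpital's rule (0/0) — numerator and denominator both vanish at 0 — a genuine 0/0 form, which is exactly when l'Hôpital applies. Expanding numerator and denominator to first order gives the same value — the rule automates exactly that.
- dominant-term comparison — leading-power comparison does not apply to this form.
- l'Hôpital's rule (0/0): applies; the problem has the shape this method handles.


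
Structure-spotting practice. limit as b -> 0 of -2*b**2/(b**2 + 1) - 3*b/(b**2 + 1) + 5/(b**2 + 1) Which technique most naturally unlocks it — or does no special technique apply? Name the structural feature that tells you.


Verdict: no special technique — the expression is continuous at the evaluation point — substitute directly; no indeterminate form appears.


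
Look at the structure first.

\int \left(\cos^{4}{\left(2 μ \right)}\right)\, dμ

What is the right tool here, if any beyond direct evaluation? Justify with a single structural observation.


Method: a trigonometric identity — \cos^{4}{\left(2 μ \right)} calls for power reduction: rewrite via double angles before any antiderivative is attempted.


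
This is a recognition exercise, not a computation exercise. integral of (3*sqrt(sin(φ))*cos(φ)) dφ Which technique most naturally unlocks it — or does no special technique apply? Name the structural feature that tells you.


Best approach: u-substitution — collected, the integrand has one factor that is, up to a constant, the derivative of an inner expression the rest depends on — substitute for that inner expression.


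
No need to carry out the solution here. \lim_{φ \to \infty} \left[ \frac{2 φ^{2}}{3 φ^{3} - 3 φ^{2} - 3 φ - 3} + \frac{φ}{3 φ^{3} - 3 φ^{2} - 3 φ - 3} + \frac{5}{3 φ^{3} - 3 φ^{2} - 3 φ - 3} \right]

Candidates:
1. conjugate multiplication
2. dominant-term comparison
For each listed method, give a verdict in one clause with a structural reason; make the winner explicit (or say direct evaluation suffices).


Diagnosis: dominant-term comparison — divide through by the highest power of φ; every lower-order term dies and the dominant terms decide the limit.
- conjugate multiplication: there are no radicals in tension whose conjugate would simplify matters.
- dominant-term comparison — applicable, and directly so.


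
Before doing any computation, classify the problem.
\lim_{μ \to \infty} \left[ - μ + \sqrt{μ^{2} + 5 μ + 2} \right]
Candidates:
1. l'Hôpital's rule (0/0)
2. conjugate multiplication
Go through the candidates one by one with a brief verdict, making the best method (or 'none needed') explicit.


Technique: conjugate multiplication — the ∞ − ∞ radical form is the exact trigger for the conjugate maneuver.
- l'Hôpital's rule (0/0) — substitution produces ∞ − ∞ rather than a vanishing quotient; the rule needs a 0/0 ratio to act on.
- conjugate multiplication: yes, a natural case for it.


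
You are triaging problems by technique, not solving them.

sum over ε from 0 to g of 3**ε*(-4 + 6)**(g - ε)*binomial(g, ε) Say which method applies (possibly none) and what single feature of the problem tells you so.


Best approach: the binomial theorem — terms weighting binomial(g, ε) against matched powers of 3 and (-4 + 6) reassemble into (3 + (-4 + 6))^g by the binomial theorem.


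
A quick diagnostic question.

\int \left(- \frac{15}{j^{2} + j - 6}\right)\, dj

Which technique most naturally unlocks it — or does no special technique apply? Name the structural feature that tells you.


Method: partial fractions — with j^{2} + j - 6 factorable and the degree on top strictly smaller, simple-fraction decomposition is immediate.


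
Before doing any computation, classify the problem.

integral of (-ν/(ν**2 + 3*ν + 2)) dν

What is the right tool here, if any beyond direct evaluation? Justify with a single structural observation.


Method: partial fractions — the bottom, ν**2 + 3*ν + 2, comes apart into simple factors, and a proper rational function over split factors decomposes.


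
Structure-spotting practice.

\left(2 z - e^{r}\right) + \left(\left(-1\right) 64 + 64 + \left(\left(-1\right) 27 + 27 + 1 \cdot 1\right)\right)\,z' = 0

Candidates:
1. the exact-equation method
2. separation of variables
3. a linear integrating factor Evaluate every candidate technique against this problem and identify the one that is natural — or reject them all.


Method: a linear integrating factor — arrange it as z' + 2·z = (the forcing term) and the integrating factor does the rest.
- the exact-equation method: the mixed partial derivatives differ, so the left side is not a total differential.
- separation of variables — the two dependences are entangled, not a clean product of one-variable pieces.
- a linear integrating factor — yes — fits the structure here.


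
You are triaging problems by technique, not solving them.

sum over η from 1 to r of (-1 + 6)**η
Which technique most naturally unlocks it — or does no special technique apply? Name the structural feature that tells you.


Diagnosis: the geometric series formula — consecutive terms stand in a fixed index-free ratio — the geometric sum formula closes it.


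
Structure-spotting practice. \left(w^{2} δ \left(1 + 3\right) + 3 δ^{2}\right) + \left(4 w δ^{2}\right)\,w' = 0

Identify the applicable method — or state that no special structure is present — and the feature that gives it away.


Diagnosis: the exact-equation method — because the two cross partials coincide, the form is conservative as written — recover its potential in (δ, w).


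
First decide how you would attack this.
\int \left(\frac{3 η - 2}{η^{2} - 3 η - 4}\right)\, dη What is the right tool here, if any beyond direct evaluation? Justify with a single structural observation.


Verdict: partial fractions — with η^{2} - 3 η - 4 factorable and the degree on top strictly smaller, simple-fraction decomposition is immediate.


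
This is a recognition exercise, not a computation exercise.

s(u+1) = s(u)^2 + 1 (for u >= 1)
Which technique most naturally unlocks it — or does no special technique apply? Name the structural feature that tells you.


Verdict: no special technique — the recurrence is nonlinear in the sequence values; study it directly, no linear machinery applies.


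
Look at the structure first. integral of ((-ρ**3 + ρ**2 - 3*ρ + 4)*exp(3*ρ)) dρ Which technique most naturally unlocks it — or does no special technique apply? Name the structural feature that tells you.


Method: integration by parts — a polynomial -ρ**3 + ρ**2 - 3*ρ + 4 against the kernel exp(3*ρ) is the signature bounded-ladder case for integration by parts.


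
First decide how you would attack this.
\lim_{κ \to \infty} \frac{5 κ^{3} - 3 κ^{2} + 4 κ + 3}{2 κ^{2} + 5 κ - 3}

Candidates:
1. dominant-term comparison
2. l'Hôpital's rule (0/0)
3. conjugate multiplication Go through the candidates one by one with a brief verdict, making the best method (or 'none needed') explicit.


Technique: dominant-term comparison — growth-rate triage: the leading powers of κ decide the limit, everything else is noise.
- dominant-term comparison — applies; the problem has the shape this method handles.
- l'Hôpital's rule (0/0) — viewed as a single quotient this runs to ∞/∞, not the 0/0 clash this candidate addresses; an at-infinity variant of the rule would resolve it, but comparing leading growth reads the answer without differentiating.
- conjugate multiplication: there is no infinity-minus-infinity radical difference to rationalize.


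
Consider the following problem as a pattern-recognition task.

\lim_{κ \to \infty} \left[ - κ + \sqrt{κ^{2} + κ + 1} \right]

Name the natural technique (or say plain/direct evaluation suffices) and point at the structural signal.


Diagnosis: conjugate multiplication — both pieces blow up but their difference is finite; the conjugate trick rationalizes \sqrt{κ^{2} + κ + 1} - κ.


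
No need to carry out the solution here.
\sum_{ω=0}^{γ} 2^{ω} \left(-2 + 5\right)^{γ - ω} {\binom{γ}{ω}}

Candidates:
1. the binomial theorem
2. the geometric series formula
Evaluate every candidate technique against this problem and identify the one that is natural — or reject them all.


Diagnosis: the binomial theorem — the summand is term ω of a binomial expansion in 2 and (-2 + 5); the whole sum is a single power.
- the binomial theorem — yes — fits the structure here.
- the geometric series formula: there is no constant term-to-term ratio.


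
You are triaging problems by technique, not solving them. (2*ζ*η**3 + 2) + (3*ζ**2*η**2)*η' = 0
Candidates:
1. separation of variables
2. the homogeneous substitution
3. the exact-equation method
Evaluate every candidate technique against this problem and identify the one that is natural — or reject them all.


Verdict: the exact-equation method — checking ∂/∂η of 2*ζ*η**3 + 2 against ∂/∂ζ of 3*ζ**2*η**2: they match — the equation is exact as it stands.
- separation of variables — no algebra isolates the independent variable on one side and the unknown on the other.
- the homogeneous substitution: solved for the derivative, the right side changes under joint scaling of the two variables.
- the exact-equation method — a fit — the right tool for this form.


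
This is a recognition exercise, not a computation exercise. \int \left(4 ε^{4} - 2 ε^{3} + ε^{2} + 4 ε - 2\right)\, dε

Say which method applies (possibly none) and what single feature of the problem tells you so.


Technique: no special technique — scan for structure and find none: constant multiples of powers of ε, integrate directly.


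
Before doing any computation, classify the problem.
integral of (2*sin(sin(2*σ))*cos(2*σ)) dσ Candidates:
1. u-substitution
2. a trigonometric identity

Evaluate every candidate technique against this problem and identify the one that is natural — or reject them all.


Technique: u-substitution — collected, the integrand has one factor that is, up to a constant, the derivative of an inner expression the rest depends on — substitute for that inner expression.
- u-substitution — applicable, and directly so.
- a trigonometric identity — neither the even-power reduction nor the product-to-sum identity applies to this structure.


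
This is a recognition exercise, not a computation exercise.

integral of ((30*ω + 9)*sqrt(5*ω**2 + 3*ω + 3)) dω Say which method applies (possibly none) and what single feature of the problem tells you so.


Verdict: u-substitution — spotting that 30*ω + 9 is a constant multiple of the derivative of 5*ω**2 + 3*ω + 3 is the key observation — substitute u = 5*ω**2 + 3*ω + 3 and the integral becomes one-dimensional in u.


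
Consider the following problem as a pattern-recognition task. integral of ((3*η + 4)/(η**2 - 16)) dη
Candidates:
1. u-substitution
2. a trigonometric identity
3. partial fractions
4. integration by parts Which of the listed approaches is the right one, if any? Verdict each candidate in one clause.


Method: partial fractions — each factor of η**2 - 16 owns one elementary piece of the integrand — separate them and integrate piecewise.
- u-substitution: no subexpression of the integrand serves as a whole-integral substitution inner — individual terms may offer their own, but none carries its derivative as a factor of the full integrand; a working change of variable would have to be constructed from outside the expression.
- a trigonometric identity: there is no trigonometric structure at all — the integrand carries no sine or cosine to rewrite.
- partial fractions: a fit — the right tool for this form.
- integration by parts: the nonconstant-polynomial-times-standard-kernel pattern (an exp, sine, cosine, or logarithm partner) is absent.


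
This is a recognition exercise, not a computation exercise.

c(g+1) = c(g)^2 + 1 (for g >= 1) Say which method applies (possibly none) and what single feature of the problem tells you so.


Method: no special technique — once the recursion is nonlinear, characteristic roots, master substitutions, and summation factors are all off the table.


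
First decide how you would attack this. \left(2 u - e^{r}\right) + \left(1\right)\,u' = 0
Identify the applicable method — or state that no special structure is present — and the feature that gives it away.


Diagnosis: a linear integrating factor — the equation is linear in u with coefficient 2; multiplying by the integrating factor exp(∫2) makes the left side a perfect derivative.


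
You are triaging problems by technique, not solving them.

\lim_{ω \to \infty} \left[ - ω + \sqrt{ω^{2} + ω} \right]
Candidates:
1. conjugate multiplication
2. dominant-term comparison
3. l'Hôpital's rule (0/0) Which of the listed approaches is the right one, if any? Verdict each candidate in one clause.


Diagnosis: conjugate multiplication — turning the difference into a conjugate-rationalized ratio makes the limit readable.
- conjugate multiplication — applies; the problem has the shape this method handles.
- dominant-term comparison: no dominant-degree comparison decides it.
- l'Hôpital's rule (0/0): substitution produces ∞ − ∞ rather than a vanishing quotient; the rule needs a 0/0 ratio to act on.


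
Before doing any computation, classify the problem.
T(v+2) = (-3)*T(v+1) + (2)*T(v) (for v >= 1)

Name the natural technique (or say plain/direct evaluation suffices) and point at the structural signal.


Technique: the characteristic-root method — the recurrence treats every index alike (constant coefficients, no forcing) — precisely the regime where r^v trials close it.


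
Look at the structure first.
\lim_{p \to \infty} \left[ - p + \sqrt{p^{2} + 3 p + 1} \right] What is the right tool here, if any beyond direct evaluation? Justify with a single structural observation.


Diagnosis: conjugate multiplication — \sqrt{p^{2} + 3 p + 1} and p both blow up, but their difference is tame once the conjugate rationalizes it.


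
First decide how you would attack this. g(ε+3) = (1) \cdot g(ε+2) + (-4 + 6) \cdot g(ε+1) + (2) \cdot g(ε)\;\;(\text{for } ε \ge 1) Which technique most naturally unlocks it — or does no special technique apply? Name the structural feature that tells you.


Verdict: the characteristic-root method — linear, homogeneous, constant coefficients: solutions of the form r^ε exist — find the roots of the characteristic polynomial.


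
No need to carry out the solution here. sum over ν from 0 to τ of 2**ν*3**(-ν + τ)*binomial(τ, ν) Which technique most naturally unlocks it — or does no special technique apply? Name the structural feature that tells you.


Best approach: the binomial theorem — the binomial coefficients weight matched powers of 2 and 3, which is exactly the expansion of a binomial power.


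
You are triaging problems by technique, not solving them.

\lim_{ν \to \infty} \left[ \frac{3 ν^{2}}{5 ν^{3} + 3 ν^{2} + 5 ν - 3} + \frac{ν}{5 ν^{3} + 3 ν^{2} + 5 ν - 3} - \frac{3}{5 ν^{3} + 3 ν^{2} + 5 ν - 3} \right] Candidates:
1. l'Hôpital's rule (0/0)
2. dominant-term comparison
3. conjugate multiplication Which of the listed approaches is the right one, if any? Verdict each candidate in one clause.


Method: dominant-term comparison — at large ν only the top-degree terms survive; compare the leading terms and the limit falls out.
- l'Hôpital's rule (0/0): no 0/0 form appears: written as one quotient, top and bottom both grow without bound, and the ratio is decided by their leading terms.
- dominant-term comparison — applies; the problem has the shape this method handles.
- conjugate multiplication — rationalization has no target — no divergent radical difference appears.


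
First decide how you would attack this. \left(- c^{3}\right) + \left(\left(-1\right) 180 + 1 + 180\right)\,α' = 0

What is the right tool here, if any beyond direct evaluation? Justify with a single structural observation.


Best approach: no special technique — solved for the derivative, no α appears — this is antidifferentiation in c wearing ODE clothing.


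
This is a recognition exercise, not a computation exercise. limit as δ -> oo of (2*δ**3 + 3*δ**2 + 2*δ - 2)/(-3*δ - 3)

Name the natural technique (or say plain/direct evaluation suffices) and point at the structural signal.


Verdict: dominant-term comparison — growth-rate triage: the leading powers of δ decide the limit, everything else is noise. l'Hôpital's at-infinity variant applies to the expression viewed as a single quotient; the leading-term comparison is the direct route.


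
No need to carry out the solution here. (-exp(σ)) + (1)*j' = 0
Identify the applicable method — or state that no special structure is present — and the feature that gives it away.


Method: no special technique — solved for the derivative, j never appears on the right — this is a direct integration in σ, not a differential-equations problem at heart.


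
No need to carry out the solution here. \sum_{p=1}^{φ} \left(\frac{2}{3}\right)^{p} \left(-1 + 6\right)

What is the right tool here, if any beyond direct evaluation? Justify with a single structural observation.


Technique: the geometric series formula — consecutive terms stand in a fixed index-free ratio — the geometric sum formula closes it.


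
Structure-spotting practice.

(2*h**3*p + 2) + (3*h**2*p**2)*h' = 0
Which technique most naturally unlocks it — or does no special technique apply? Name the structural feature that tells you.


Technique: the exact-equation method — because the two cross partials coincide, the form is conservative as written — recover its potential in (p, h).


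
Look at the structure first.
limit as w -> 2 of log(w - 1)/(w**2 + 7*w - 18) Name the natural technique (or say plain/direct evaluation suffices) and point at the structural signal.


Technique: l'Hôpital's rule (0/0) — both numerator and denominator vanish at 2: the genuine 0/0 indeterminate that l'Hôpital exists for. Expanding numerator and denominator to first order gives the same value — the rule automates exactly that.


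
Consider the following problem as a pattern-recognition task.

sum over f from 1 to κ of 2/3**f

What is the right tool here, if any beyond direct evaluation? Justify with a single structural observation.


Method: the geometric series formula — consecutive terms stand in a fixed index-free ratio — the geometric sum formula closes it.


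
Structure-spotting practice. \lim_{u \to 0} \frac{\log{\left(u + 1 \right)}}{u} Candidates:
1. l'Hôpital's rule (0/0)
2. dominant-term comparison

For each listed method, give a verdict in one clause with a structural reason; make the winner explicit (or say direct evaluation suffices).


Method: l'Hôpital's rule (0/0) — plug in 0: top and bottom both hit zero, so differentiate each and retry. The standard small-argument limits would also carry it; the rule is the systematic route.
- l'Hôpital's rule (0/0) — applicable, and directly so.
- dominant-term comparison — no ranking of term growth rates resolves the limit here.
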